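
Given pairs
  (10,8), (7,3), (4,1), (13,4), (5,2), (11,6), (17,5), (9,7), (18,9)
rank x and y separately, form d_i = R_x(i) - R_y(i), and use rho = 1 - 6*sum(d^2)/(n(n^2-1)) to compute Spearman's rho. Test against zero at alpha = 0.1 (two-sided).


Step 1: Rank x and y separately (midranks; no ties here).
rank(x): 10->5, 7->3, 4->1, 13->7, 5->2, 11->6, 17->8, 9->4, 18->9
rank(y): 8->8, 3->3, 1->1, 4->4, 2->2, 6->6, 5->5, 7->7, 9->9
Step 2: d_i = R_x(i) - R_y(i); compute d_i^2.
  (5-8)^2=9, (3-3)^2=0, (1-1)^2=0, (7-4)^2=9, (2-2)^2=0, (6-6)^2=0, (8-5)^2=9, (4-7)^2=9, (9-9)^2=0
sum(d^2) = 36.
Step 3: rho = 1 - 6*36 / (9*(9^2 - 1)) = 1 - 216/720 = 0.700000.
Step 4: Under H0, t = rho * sqrt((n-2)/(1-rho^2)) = 2.5934 ~ t(7).
Step 5: Two-sided p-value from the t-distribution with 7 df = 0.035770.
Step 6: alpha = 0.1. reject H0.

rho = 0.7000, p = 0.035770, reject H0 at alpha = 0.1.


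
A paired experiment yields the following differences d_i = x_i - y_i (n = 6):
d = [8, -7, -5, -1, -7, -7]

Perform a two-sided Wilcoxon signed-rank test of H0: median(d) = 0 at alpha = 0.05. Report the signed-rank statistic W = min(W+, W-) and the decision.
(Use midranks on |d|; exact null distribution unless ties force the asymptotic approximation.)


Step 1: Drop any zero differences (none here) and take |d_i|.
|d| = [8, 7, 5, 1, 7, 7]
Step 2: Midrank |d_i| (ties get averaged ranks).
ranks: |8|->6, |7|->4, |5|->2, |1|->1, |7|->4, |7|->4
Step 3: Attach original signs; sum ranks with positive sign and with negative sign.
W+ = 6 = 6
W- = 4 + 2 + 1 + 4 + 4 = 15
(Check: W+ + W- = 21 should equal n(n+1)/2 = 21.)
Step 4: Test statistic W = min(W+, W-) = 6.
Step 5: Ties in |d|, so use the tie-corrected normal approximation.
        E[W] = n(n+1)/4 = 6*7/4 = 10.5.
        Tie groups: |d|=7 (t=3); sum(t^3 - t) = 24.
        Var[W] = n(n+1)(2n+1)/24 - sum(t^3-t)/48 = 546/24 - 24/48 = 22.25.
        z = (W - E[W]) / sqrt(Var[W]) = (6 - 10.5) / 4.7170 = -0.9540.
        Two-sided p = 2*Phi(z) = 0.340085.
Step 6: alpha = 0.05. fail to reject H0.

W+ = 6, W- = 15, W = min = 6, p = 0.340085, fail to reject H0.


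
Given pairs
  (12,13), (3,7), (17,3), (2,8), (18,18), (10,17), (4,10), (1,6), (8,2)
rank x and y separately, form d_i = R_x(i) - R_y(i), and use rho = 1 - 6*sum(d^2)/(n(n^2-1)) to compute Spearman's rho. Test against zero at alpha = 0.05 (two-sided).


Step 1: Rank x and y separately (midranks; no ties here).
rank(x): 12->7, 3->3, 17->8, 2->2, 18->9, 10->6, 4->4, 1->1, 8->5
rank(y): 13->7, 7->4, 3->2, 8->5, 18->9, 17->8, 10->6, 6->3, 2->1
Step 2: d_i = R_x(i) - R_y(i); compute d_i^2.
  (7-7)^2=0, (3-4)^2=1, (8-2)^2=36, (2-5)^2=9, (9-9)^2=0, (6-8)^2=4, (4-6)^2=4, (1-3)^2=4, (5-1)^2=16
sum(d^2) = 74.
Step 3: rho = 1 - 6*74 / (9*(9^2 - 1)) = 1 - 444/720 = 0.383333.
Step 4: Under H0, t = rho * sqrt((n-2)/(1-rho^2)) = 1.0981 ~ t(7).
Step 5: Two-sided p-value from the t-distribution with 7 df = 0.308495.
Step 6: alpha = 0.05. fail to reject H0.

rho = 0.3833, p = 0.308495, fail to reject H0 at alpha = 0.05.


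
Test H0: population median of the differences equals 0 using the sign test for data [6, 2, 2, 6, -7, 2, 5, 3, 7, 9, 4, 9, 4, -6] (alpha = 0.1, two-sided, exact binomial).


Step 1: Discard zero differences. Original n = 14; n_eff = number of nonzero differences = 14.
Nonzero differences (with sign): +6, +2, +2, +6, -7, +2, +5, +3, +7, +9, +4, +9, +4, -6
Step 2: Count signs: positive = 12, negative = 2.
Step 3: Under H0: P(positive) = 0.5, so the number of positives S ~ Bin(14, 0.5).
Step 4: Two-sided exact p-value = sum of Bin(14,0.5) probabilities at or below the observed probability = 0.012939.
Step 5: alpha = 0.1. reject H0.

n_eff = 14, pos = 12, neg = 2, p = 0.012939, reject H0.


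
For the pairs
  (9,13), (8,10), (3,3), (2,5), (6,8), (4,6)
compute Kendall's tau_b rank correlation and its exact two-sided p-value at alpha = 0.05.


Step 1: Enumerate the 15 unordered pairs (i,j) with i<j and classify each by sign(x_j-x_i) * sign(y_j-y_i).
  (1,2):dx=-1,dy=-3->C; (1,3):dx=-6,dy=-10->C; (1,4):dx=-7,dy=-8->C; (1,5):dx=-3,dy=-5->C
  (1,6):dx=-5,dy=-7->C; (2,3):dx=-5,dy=-7->C; (2,4):dx=-6,dy=-5->C; (2,5):dx=-2,dy=-2->C
  (2,6):dx=-4,dy=-4->C; (3,4):dx=-1,dy=+2->D; (3,5):dx=+3,dy=+5->C; (3,6):dx=+1,dy=+3->C
  (4,5):dx=+4,dy=+3->C; (4,6):dx=+2,dy=+1->C; (5,6):dx=-2,dy=-2->C
Step 2: C = 14, D = 1, total pairs = 15.
Step 3: tau = (C - D)/(n(n-1)/2) = (14 - 1)/15 = 0.866667.
Step 4: Exact two-sided p-value (enumerate n! = 720 permutations of y under H0): p = 0.016667.
Step 5: alpha = 0.05. reject H0.

tau_b = 0.8667 (C=14, D=1), p = 0.016667, reject H0.


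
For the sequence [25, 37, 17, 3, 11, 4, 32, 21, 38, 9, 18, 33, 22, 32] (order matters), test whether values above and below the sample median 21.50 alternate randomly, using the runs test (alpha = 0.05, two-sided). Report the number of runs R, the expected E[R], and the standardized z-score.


Step 1: Compute median = 21.50; label A = above, B = below.
Labels in order: AABBBBABABBAAA  (n_A = 7, n_B = 7)
Step 2: Count runs R = 7.
Step 3: Under H0 (random ordering), E[R] = 2*n_A*n_B/(n_A+n_B) + 1 = 2*7*7/14 + 1 = 8.0000.
        Var[R] = 2*n_A*n_B*(2*n_A*n_B - n_A - n_B) / ((n_A+n_B)^2 * (n_A+n_B-1)) = 8232/2548 = 3.2308.
        SD[R] = 1.7974.
Step 4: Continuity-corrected z = (R + 0.5 - E[R]) / SD[R] = (7 + 0.5 - 8.0000) / 1.7974 = -0.2782.
Step 5: Two-sided p-value via normal approximation = 2*(1 - Phi(|z|)) = 0.780879.
Step 6: alpha = 0.05. fail to reject H0.

R = 7, z = -0.2782, p = 0.780879, fail to reject H0.


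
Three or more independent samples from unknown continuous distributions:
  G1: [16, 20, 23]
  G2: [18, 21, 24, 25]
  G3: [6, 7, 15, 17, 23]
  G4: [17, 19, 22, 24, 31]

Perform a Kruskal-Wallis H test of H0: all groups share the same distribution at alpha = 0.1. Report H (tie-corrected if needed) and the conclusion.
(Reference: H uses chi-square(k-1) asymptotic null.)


Step 1: Combine all N = 17 observations and assign midranks.
sorted (value, group, rank): (6,G3,1), (7,G3,2), (15,G3,3), (16,G1,4), (17,G3,5.5), (17,G4,5.5), (18,G2,7), (19,G4,8), (20,G1,9), (21,G2,10), (22,G4,11), (23,G1,12.5), (23,G3,12.5), (24,G2,14.5), (24,G4,14.5), (25,G2,16), (31,G4,17)
Step 2: Sum ranks within each group.
R_1 = 25.5 (n_1 = 3)
R_2 = 47.5 (n_2 = 4)
R_3 = 24 (n_3 = 5)
R_4 = 56 (n_4 = 5)
Step 3: H = 12/(N(N+1)) * sum(R_i^2/n_i) - 3(N+1)
     = 12/(17*18) * (25.5^2/3 + 47.5^2/4 + 24^2/5 + 56^2/5) - 3*18
     = 0.039216 * 1523.21 - 54
     = 5.733824.
Step 4: Ties present; correction factor C = 1 - 18/(17^3 - 17) = 0.996324. Corrected H = 5.733824 / 0.996324 = 5.754982.
Step 5: Under H0, H ~ chi^2(3); p-value = 0.124159.
Step 6: alpha = 0.1. fail to reject H0.

H = 5.7550, df = 3, p = 0.124159, fail to reject H0.


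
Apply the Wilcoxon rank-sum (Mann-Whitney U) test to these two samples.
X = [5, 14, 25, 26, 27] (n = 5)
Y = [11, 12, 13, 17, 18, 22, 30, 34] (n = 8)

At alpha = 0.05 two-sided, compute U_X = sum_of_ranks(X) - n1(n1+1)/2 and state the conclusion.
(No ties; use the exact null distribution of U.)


Step 1: Combine and sort all 13 observations; assign midranks.
sorted (value, group): (5,X), (11,Y), (12,Y), (13,Y), (14,X), (17,Y), (18,Y), (22,Y), (25,X), (26,X), (27,X), (30,Y), (34,Y)
ranks: 5->1, 11->2, 12->3, 13->4, 14->5, 17->6, 18->7, 22->8, 25->9, 26->10, 27->11, 30->12, 34->13
Step 2: Rank sum for X: R1 = 1 + 5 + 9 + 10 + 11 = 36.
Step 3: U_X = R1 - n1(n1+1)/2 = 36 - 5*6/2 = 36 - 15 = 21.
       U_Y = n1*n2 - U_X = 40 - 21 = 19.
Step 4: No ties, so the exact null distribution of U (based on enumerating the C(13,5) = 1287 equally likely rank assignments) gives the two-sided p-value.
Step 5: p-value = 0.943279; compare to alpha = 0.05. fail to reject H0.

U_X = 21, p = 0.943279, fail to reject H0 at alpha = 0.05.


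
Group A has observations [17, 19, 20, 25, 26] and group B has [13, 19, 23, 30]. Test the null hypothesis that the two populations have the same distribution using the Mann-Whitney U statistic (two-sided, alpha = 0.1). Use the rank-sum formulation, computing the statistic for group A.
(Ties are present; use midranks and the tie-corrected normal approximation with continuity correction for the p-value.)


Step 1: Combine and sort all 9 observations; assign midranks.
sorted (value, group): (13,Y), (17,X), (19,X), (19,Y), (20,X), (23,Y), (25,X), (26,X), (30,Y)
ranks: 13->1, 17->2, 19->3.5, 19->3.5, 20->5, 23->6, 25->7, 26->8, 30->9
Step 2: Rank sum for X: R1 = 2 + 3.5 + 5 + 7 + 8 = 25.5.
Step 3: U_X = R1 - n1(n1+1)/2 = 25.5 - 5*6/2 = 25.5 - 15 = 10.5.
       U_Y = n1*n2 - U_X = 20 - 10.5 = 9.5.
Step 4: Ties are present, so use the tie-corrected normal approximation (with continuity correction) for the p-value.
Step 5: p-value = 1.000000; compare to alpha = 0.1. fail to reject H0.

U_X = 10.5, p = 1.000000, fail to reject H0 at alpha = 0.1.


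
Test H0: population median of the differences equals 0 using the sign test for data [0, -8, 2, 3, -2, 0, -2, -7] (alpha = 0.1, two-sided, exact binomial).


Step 1: Discard zero differences. Original n = 8; n_eff = number of nonzero differences = 6.
Nonzero differences (with sign): -8, +2, +3, -2, -2, -7
Step 2: Count signs: positive = 2, negative = 4.
Step 3: Under H0: P(positive) = 0.5, so the number of positives S ~ Bin(6, 0.5).
Step 4: Two-sided exact p-value = sum of Bin(6,0.5) probabilities at or below the observed probability = 0.687500.
Step 5: alpha = 0.1. fail to reject H0.

n_eff = 6, pos = 2, neg = 4, p = 0.687500, fail to reject H0.


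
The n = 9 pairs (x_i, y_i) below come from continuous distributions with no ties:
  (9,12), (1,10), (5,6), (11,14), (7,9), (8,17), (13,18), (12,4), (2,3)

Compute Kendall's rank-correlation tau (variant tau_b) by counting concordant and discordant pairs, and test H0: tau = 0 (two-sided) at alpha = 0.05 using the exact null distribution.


Step 1: Enumerate the 36 unordered pairs (i,j) with i<j and classify each by sign(x_j-x_i) * sign(y_j-y_i).
  (1,2):dx=-8,dy=-2->C; (1,3):dx=-4,dy=-6->C; (1,4):dx=+2,dy=+2->C; (1,5):dx=-2,dy=-3->C
  (1,6):dx=-1,dy=+5->D; (1,7):dx=+4,dy=+6->C; (1,8):dx=+3,dy=-8->D; (1,9):dx=-7,dy=-9->C
  (2,3):dx=+4,dy=-4->D; (2,4):dx=+10,dy=+4->C; (2,5):dx=+6,dy=-1->D; (2,6):dx=+7,dy=+7->C
  (2,7):dx=+12,dy=+8->C; (2,8):dx=+11,dy=-6->D; (2,9):dx=+1,dy=-7->D; (3,4):dx=+6,dy=+8->C
  (3,5):dx=+2,dy=+3->C; (3,6):dx=+3,dy=+11->C; (3,7):dx=+8,dy=+12->C; (3,8):dx=+7,dy=-2->D
  (3,9):dx=-3,dy=-3->C; (4,5):dx=-4,dy=-5->C; (4,6):dx=-3,dy=+3->D; (4,7):dx=+2,dy=+4->C
  (4,8):dx=+1,dy=-10->D; (4,9):dx=-9,dy=-11->C; (5,6):dx=+1,dy=+8->C; (5,7):dx=+6,dy=+9->C
  (5,8):dx=+5,dy=-5->D; (5,9):dx=-5,dy=-6->C; (6,7):dx=+5,dy=+1->C; (6,8):dx=+4,dy=-13->D
  (6,9):dx=-6,dy=-14->C; (7,8):dx=-1,dy=-14->C; (7,9):dx=-11,dy=-15->C; (8,9):dx=-10,dy=-1->C
Step 2: C = 25, D = 11, total pairs = 36.
Step 3: tau = (C - D)/(n(n-1)/2) = (25 - 11)/36 = 0.388889.
Step 4: Exact two-sided p-value (enumerate n! = 362880 permutations of y under H0): p = 0.180181.
Step 5: alpha = 0.05. fail to reject H0.

tau_b = 0.3889 (C=25, D=11), p = 0.180181, fail to reject H0.


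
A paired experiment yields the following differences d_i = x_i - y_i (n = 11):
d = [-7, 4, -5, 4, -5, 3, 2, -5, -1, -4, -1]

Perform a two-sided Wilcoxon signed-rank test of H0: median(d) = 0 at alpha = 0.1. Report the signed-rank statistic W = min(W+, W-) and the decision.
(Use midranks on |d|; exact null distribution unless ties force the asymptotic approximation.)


Step 1: Drop any zero differences (none here) and take |d_i|.
|d| = [7, 4, 5, 4, 5, 3, 2, 5, 1, 4, 1]
Step 2: Midrank |d_i| (ties get averaged ranks).
ranks: |7|->11, |4|->6, |5|->9, |4|->6, |5|->9, |3|->4, |2|->3, |5|->9, |1|->1.5, |4|->6, |1|->1.5
Step 3: Attach original signs; sum ranks with positive sign and with negative sign.
W+ = 6 + 6 + 4 + 3 = 19
W- = 11 + 9 + 9 + 9 + 1.5 + 6 + 1.5 = 47
(Check: W+ + W- = 66 should equal n(n+1)/2 = 66.)
Step 4: Test statistic W = min(W+, W-) = 19.
Step 5: Ties in |d|, so use the tie-corrected normal approximation.
        E[W] = n(n+1)/4 = 11*12/4 = 33.
        Tie groups: |d|=1 (t=2), |d|=4 (t=3), |d|=5 (t=3); sum(t^3 - t) = 54.
        Var[W] = n(n+1)(2n+1)/24 - sum(t^3-t)/48 = 3036/24 - 54/48 = 125.375.
        z = (W - E[W]) / sqrt(Var[W]) = (19 - 33) / 11.1971 = -1.2503.
        Two-sided p = 2*Phi(z) = 0.211181.
Step 6: alpha = 0.1. fail to reject H0.

W+ = 19, W- = 47, W = min = 19, p = 0.211181, fail to reject H0.


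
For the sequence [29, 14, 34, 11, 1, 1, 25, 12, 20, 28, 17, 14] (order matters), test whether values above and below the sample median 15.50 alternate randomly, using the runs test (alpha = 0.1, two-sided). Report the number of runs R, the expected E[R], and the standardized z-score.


Step 1: Compute median = 15.50; label A = above, B = below.
Labels in order: ABABBBABAAAB  (n_A = 6, n_B = 6)
Step 2: Count runs R = 8.
Step 3: Under H0 (random ordering), E[R] = 2*n_A*n_B/(n_A+n_B) + 1 = 2*6*6/12 + 1 = 7.0000.
        Var[R] = 2*n_A*n_B*(2*n_A*n_B - n_A - n_B) / ((n_A+n_B)^2 * (n_A+n_B-1)) = 4320/1584 = 2.7273.
        SD[R] = 1.6514.
Step 4: Continuity-corrected z = (R - 0.5 - E[R]) / SD[R] = (8 - 0.5 - 7.0000) / 1.6514 = 0.3028.
Step 5: Two-sided p-value via normal approximation = 2*(1 - Phi(|z|)) = 0.762069.
Step 6: alpha = 0.1. fail to reject H0.

R = 8, z = 0.3028, p = 0.762069, fail to reject H0.


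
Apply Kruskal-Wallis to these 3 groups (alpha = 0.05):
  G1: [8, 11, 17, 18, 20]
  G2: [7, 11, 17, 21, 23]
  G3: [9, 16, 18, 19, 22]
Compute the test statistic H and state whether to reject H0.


Step 1: Combine all N = 15 observations and assign midranks.
sorted (value, group, rank): (7,G2,1), (8,G1,2), (9,G3,3), (11,G1,4.5), (11,G2,4.5), (16,G3,6), (17,G1,7.5), (17,G2,7.5), (18,G1,9.5), (18,G3,9.5), (19,G3,11), (20,G1,12), (21,G2,13), (22,G3,14), (23,G2,15)
Step 2: Sum ranks within each group.
R_1 = 35.5 (n_1 = 5)
R_2 = 41 (n_2 = 5)
R_3 = 43.5 (n_3 = 5)
Step 3: H = 12/(N(N+1)) * sum(R_i^2/n_i) - 3(N+1)
     = 12/(15*16) * (35.5^2/5 + 41^2/5 + 43.5^2/5) - 3*16
     = 0.050000 * 966.7 - 48
     = 0.335000.
Step 4: Ties present; correction factor C = 1 - 18/(15^3 - 15) = 0.994643. Corrected H = 0.335000 / 0.994643 = 0.336804.
Step 5: Under H0, H ~ chi^2(2); p-value = 0.845014.
Step 6: alpha = 0.05. fail to reject H0.

H = 0.3368, df = 2, p = 0.845014, fail to reject H0.


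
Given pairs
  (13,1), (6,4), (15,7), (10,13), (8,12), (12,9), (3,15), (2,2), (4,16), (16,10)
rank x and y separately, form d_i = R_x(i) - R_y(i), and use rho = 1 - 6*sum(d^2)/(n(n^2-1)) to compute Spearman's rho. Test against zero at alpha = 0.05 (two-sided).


Step 1: Rank x and y separately (midranks; no ties here).
rank(x): 13->8, 6->4, 15->9, 10->6, 8->5, 12->7, 3->2, 2->1, 4->3, 16->10
rank(y): 1->1, 4->3, 7->4, 13->8, 12->7, 9->5, 15->9, 2->2, 16->10, 10->6
Step 2: d_i = R_x(i) - R_y(i); compute d_i^2.
  (8-1)^2=49, (4-3)^2=1, (9-4)^2=25, (6-8)^2=4, (5-7)^2=4, (7-5)^2=4, (2-9)^2=49, (1-2)^2=1, (3-10)^2=49, (10-6)^2=16
sum(d^2) = 202.
Step 3: rho = 1 - 6*202 / (10*(10^2 - 1)) = 1 - 1212/990 = -0.224242.
Step 4: Under H0, t = rho * sqrt((n-2)/(1-rho^2)) = -0.6508 ~ t(8).
Step 5: Two-sided p-value from the t-distribution with 8 df = 0.533401.
Step 6: alpha = 0.05. fail to reject H0.

rho = -0.2242, p = 0.533401, fail to reject H0 at alpha = 0.05.


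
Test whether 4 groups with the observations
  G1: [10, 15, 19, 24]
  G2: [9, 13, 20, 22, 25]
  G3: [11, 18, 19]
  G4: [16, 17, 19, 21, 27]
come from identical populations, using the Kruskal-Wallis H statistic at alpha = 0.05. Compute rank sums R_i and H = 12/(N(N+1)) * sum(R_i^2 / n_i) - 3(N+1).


Step 1: Combine all N = 17 observations and assign midranks.
sorted (value, group, rank): (9,G2,1), (10,G1,2), (11,G3,3), (13,G2,4), (15,G1,5), (16,G4,6), (17,G4,7), (18,G3,8), (19,G1,10), (19,G3,10), (19,G4,10), (20,G2,12), (21,G4,13), (22,G2,14), (24,G1,15), (25,G2,16), (27,G4,17)
Step 2: Sum ranks within each group.
R_1 = 32 (n_1 = 4)
R_2 = 47 (n_2 = 5)
R_3 = 21 (n_3 = 3)
R_4 = 53 (n_4 = 5)
Step 3: H = 12/(N(N+1)) * sum(R_i^2/n_i) - 3(N+1)
     = 12/(17*18) * (32^2/4 + 47^2/5 + 21^2/3 + 53^2/5) - 3*18
     = 0.039216 * 1406.6 - 54
     = 1.160784.
Step 4: Ties present; correction factor C = 1 - 24/(17^3 - 17) = 0.995098. Corrected H = 1.160784 / 0.995098 = 1.166502.
Step 5: Under H0, H ~ chi^2(3); p-value = 0.761049.
Step 6: alpha = 0.05. fail to reject H0.

H = 1.1665, df = 3, p = 0.761049, fail to reject H0.


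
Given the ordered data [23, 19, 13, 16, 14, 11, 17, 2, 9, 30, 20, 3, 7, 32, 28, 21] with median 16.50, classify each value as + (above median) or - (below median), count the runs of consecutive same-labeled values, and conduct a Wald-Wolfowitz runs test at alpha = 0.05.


Step 1: Compute median = 16.50; label A = above, B = below.
Labels in order: AABBBBABBAABBAAA  (n_A = 8, n_B = 8)
Step 2: Count runs R = 7.
Step 3: Under H0 (random ordering), E[R] = 2*n_A*n_B/(n_A+n_B) + 1 = 2*8*8/16 + 1 = 9.0000.
        Var[R] = 2*n_A*n_B*(2*n_A*n_B - n_A - n_B) / ((n_A+n_B)^2 * (n_A+n_B-1)) = 14336/3840 = 3.7333.
        SD[R] = 1.9322.
Step 4: Continuity-corrected z = (R + 0.5 - E[R]) / SD[R] = (7 + 0.5 - 9.0000) / 1.9322 = -0.7763.
Step 5: Two-sided p-value via normal approximation = 2*(1 - Phi(|z|)) = 0.437558.
Step 6: alpha = 0.05. fail to reject H0.

R = 7, z = -0.7763, p = 0.437558, fail to reject H0.


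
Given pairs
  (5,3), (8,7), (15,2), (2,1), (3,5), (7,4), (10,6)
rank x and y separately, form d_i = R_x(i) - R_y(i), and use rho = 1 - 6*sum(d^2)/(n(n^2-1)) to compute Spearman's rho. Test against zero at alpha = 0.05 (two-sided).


Step 1: Rank x and y separately (midranks; no ties here).
rank(x): 5->3, 8->5, 15->7, 2->1, 3->2, 7->4, 10->6
rank(y): 3->3, 7->7, 2->2, 1->1, 5->5, 4->4, 6->6
Step 2: d_i = R_x(i) - R_y(i); compute d_i^2.
  (3-3)^2=0, (5-7)^2=4, (7-2)^2=25, (1-1)^2=0, (2-5)^2=9, (4-4)^2=0, (6-6)^2=0
sum(d^2) = 38.
Step 3: rho = 1 - 6*38 / (7*(7^2 - 1)) = 1 - 228/336 = 0.321429.
Step 4: Under H0, t = rho * sqrt((n-2)/(1-rho^2)) = 0.7590 ~ t(5).
Step 5: Two-sided p-value from the t-distribution with 5 df = 0.482072.
Step 6: alpha = 0.05. fail to reject H0.

rho = 0.3214, p = 0.482072, fail to reject H0 at alpha = 0.05.


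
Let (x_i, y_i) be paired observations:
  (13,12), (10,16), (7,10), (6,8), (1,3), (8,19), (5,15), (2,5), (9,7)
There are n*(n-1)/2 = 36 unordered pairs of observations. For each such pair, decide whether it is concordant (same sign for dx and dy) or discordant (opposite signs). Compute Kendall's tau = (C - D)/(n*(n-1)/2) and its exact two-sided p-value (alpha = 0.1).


Step 1: Enumerate the 36 unordered pairs (i,j) with i<j and classify each by sign(x_j-x_i) * sign(y_j-y_i).
  (1,2):dx=-3,dy=+4->D; (1,3):dx=-6,dy=-2->C; (1,4):dx=-7,dy=-4->C; (1,5):dx=-12,dy=-9->C
  (1,6):dx=-5,dy=+7->D; (1,7):dx=-8,dy=+3->D; (1,8):dx=-11,dy=-7->C; (1,9):dx=-4,dy=-5->C
  (2,3):dx=-3,dy=-6->C; (2,4):dx=-4,dy=-8->C; (2,5):dx=-9,dy=-13->C; (2,6):dx=-2,dy=+3->D
  (2,7):dx=-5,dy=-1->C; (2,8):dx=-8,dy=-11->C; (2,9):dx=-1,dy=-9->C; (3,4):dx=-1,dy=-2->C
  (3,5):dx=-6,dy=-7->C; (3,6):dx=+1,dy=+9->C; (3,7):dx=-2,dy=+5->D; (3,8):dx=-5,dy=-5->C
  (3,9):dx=+2,dy=-3->D; (4,5):dx=-5,dy=-5->C; (4,6):dx=+2,dy=+11->C; (4,7):dx=-1,dy=+7->D
  (4,8):dx=-4,dy=-3->C; (4,9):dx=+3,dy=-1->D; (5,6):dx=+7,dy=+16->C; (5,7):dx=+4,dy=+12->C
  (5,8):dx=+1,dy=+2->C; (5,9):dx=+8,dy=+4->C; (6,7):dx=-3,dy=-4->C; (6,8):dx=-6,dy=-14->C
  (6,9):dx=+1,dy=-12->D; (7,8):dx=-3,dy=-10->C; (7,9):dx=+4,dy=-8->D; (8,9):dx=+7,dy=+2->C
Step 2: C = 26, D = 10, total pairs = 36.
Step 3: tau = (C - D)/(n(n-1)/2) = (26 - 10)/36 = 0.444444.
Step 4: Exact two-sided p-value (enumerate n! = 362880 permutations of y under H0): p = 0.119439.
Step 5: alpha = 0.1. fail to reject H0.

tau_b = 0.4444 (C=26, D=10), p = 0.119439, fail to reject H0.


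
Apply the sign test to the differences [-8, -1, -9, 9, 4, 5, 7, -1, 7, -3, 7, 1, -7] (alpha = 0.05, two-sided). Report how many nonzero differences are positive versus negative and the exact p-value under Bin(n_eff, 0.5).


Step 1: Discard zero differences. Original n = 13; n_eff = number of nonzero differences = 13.
Nonzero differences (with sign): -8, -1, -9, +9, +4, +5, +7, -1, +7, -3, +7, +1, -7
Step 2: Count signs: positive = 7, negative = 6.
Step 3: Under H0: P(positive) = 0.5, so the number of positives S ~ Bin(13, 0.5).
Step 4: Two-sided exact p-value = sum of Bin(13,0.5) probabilities at or below the observed probability = 1.000000.
Step 5: alpha = 0.05. fail to reject H0.

n_eff = 13, pos = 7, neg = 6, p = 1.000000, fail to reject H0.


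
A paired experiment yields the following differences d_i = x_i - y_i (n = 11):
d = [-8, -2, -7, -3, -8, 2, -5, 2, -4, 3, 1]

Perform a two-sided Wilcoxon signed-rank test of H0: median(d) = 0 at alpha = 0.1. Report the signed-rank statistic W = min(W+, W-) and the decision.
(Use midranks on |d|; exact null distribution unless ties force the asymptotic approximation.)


Step 1: Drop any zero differences (none here) and take |d_i|.
|d| = [8, 2, 7, 3, 8, 2, 5, 2, 4, 3, 1]
Step 2: Midrank |d_i| (ties get averaged ranks).
ranks: |8|->10.5, |2|->3, |7|->9, |3|->5.5, |8|->10.5, |2|->3, |5|->8, |2|->3, |4|->7, |3|->5.5, |1|->1
Step 3: Attach original signs; sum ranks with positive sign and with negative sign.
W+ = 3 + 3 + 5.5 + 1 = 12.5
W- = 10.5 + 3 + 9 + 5.5 + 10.5 + 8 + 7 = 53.5
(Check: W+ + W- = 66 should equal n(n+1)/2 = 66.)
Step 4: Test statistic W = min(W+, W-) = 12.5.
Step 5: Ties in |d|, so use the tie-corrected normal approximation.
        E[W] = n(n+1)/4 = 11*12/4 = 33.
        Tie groups: |d|=2 (t=3), |d|=3 (t=2), |d|=8 (t=2); sum(t^3 - t) = 36.
        Var[W] = n(n+1)(2n+1)/24 - sum(t^3-t)/48 = 3036/24 - 36/48 = 125.75.
        z = (W - E[W]) / sqrt(Var[W]) = (12.5 - 33) / 11.2138 = -1.8281.
        Two-sided p = 2*Phi(z) = 0.067535.
Step 6: alpha = 0.1. reject H0.

W+ = 12.5, W- = 53.5, W = min = 12.5, p = 0.067535, reject H0.


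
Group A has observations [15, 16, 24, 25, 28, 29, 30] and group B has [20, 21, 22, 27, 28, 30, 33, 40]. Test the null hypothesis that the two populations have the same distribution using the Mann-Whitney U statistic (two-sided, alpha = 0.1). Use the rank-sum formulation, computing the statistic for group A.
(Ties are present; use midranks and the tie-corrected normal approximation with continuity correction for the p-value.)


Step 1: Combine and sort all 15 observations; assign midranks.
sorted (value, group): (15,X), (16,X), (20,Y), (21,Y), (22,Y), (24,X), (25,X), (27,Y), (28,X), (28,Y), (29,X), (30,X), (30,Y), (33,Y), (40,Y)
ranks: 15->1, 16->2, 20->3, 21->4, 22->5, 24->6, 25->7, 27->8, 28->9.5, 28->9.5, 29->11, 30->12.5, 30->12.5, 33->14, 40->15
Step 2: Rank sum for X: R1 = 1 + 2 + 6 + 7 + 9.5 + 11 + 12.5 = 49.
Step 3: U_X = R1 - n1(n1+1)/2 = 49 - 7*8/2 = 49 - 28 = 21.
       U_Y = n1*n2 - U_X = 56 - 21 = 35.
Step 4: Ties are present, so use the tie-corrected normal approximation (with continuity correction) for the p-value.
Step 5: p-value = 0.451104; compare to alpha = 0.1. fail to reject H0.

U_X = 21, p = 0.451104, fail to reject H0 at alpha = 0.1.


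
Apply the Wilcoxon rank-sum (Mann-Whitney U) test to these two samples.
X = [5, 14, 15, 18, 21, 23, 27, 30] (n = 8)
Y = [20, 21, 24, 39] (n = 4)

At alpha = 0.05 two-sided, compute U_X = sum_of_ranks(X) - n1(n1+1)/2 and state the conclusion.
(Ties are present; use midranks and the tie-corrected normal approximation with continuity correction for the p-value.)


Step 1: Combine and sort all 12 observations; assign midranks.
sorted (value, group): (5,X), (14,X), (15,X), (18,X), (20,Y), (21,X), (21,Y), (23,X), (24,Y), (27,X), (30,X), (39,Y)
ranks: 5->1, 14->2, 15->3, 18->4, 20->5, 21->6.5, 21->6.5, 23->8, 24->9, 27->10, 30->11, 39->12
Step 2: Rank sum for X: R1 = 1 + 2 + 3 + 4 + 6.5 + 8 + 10 + 11 = 45.5.
Step 3: U_X = R1 - n1(n1+1)/2 = 45.5 - 8*9/2 = 45.5 - 36 = 9.5.
       U_Y = n1*n2 - U_X = 32 - 9.5 = 22.5.
Step 4: Ties are present, so use the tie-corrected normal approximation (with continuity correction) for the p-value.
Step 5: p-value = 0.307332; compare to alpha = 0.05. fail to reject H0.

U_X = 9.5, p = 0.307332, fail to reject H0 at alpha = 0.05.


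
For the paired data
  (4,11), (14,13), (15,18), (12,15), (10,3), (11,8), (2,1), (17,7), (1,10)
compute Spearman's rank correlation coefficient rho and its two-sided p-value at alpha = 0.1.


Step 1: Rank x and y separately (midranks; no ties here).
rank(x): 4->3, 14->7, 15->8, 12->6, 10->4, 11->5, 2->2, 17->9, 1->1
rank(y): 11->6, 13->7, 18->9, 15->8, 3->2, 8->4, 1->1, 7->3, 10->5
Step 2: d_i = R_x(i) - R_y(i); compute d_i^2.
  (3-6)^2=9, (7-7)^2=0, (8-9)^2=1, (6-8)^2=4, (4-2)^2=4, (5-4)^2=1, (2-1)^2=1, (9-3)^2=36, (1-5)^2=16
sum(d^2) = 72.
Step 3: rho = 1 - 6*72 / (9*(9^2 - 1)) = 1 - 432/720 = 0.400000.
Step 4: Under H0, t = rho * sqrt((n-2)/(1-rho^2)) = 1.1547 ~ t(7).
Step 5: Two-sided p-value from the t-distribution with 7 df = 0.286105.
Step 6: alpha = 0.1. fail to reject H0.

rho = 0.4000, p = 0.286105, fail to reject H0 at alpha = 0.1.


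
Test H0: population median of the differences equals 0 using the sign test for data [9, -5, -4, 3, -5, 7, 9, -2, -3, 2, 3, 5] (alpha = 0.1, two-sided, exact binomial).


Step 1: Discard zero differences. Original n = 12; n_eff = number of nonzero differences = 12.
Nonzero differences (with sign): +9, -5, -4, +3, -5, +7, +9, -2, -3, +2, +3, +5
Step 2: Count signs: positive = 7, negative = 5.
Step 3: Under H0: P(positive) = 0.5, so the number of positives S ~ Bin(12, 0.5).
Step 4: Two-sided exact p-value = sum of Bin(12,0.5) probabilities at or below the observed probability = 0.774414.
Step 5: alpha = 0.1. fail to reject H0.

n_eff = 12, pos = 7, neg = 5, p = 0.774414, fail to reject H0.


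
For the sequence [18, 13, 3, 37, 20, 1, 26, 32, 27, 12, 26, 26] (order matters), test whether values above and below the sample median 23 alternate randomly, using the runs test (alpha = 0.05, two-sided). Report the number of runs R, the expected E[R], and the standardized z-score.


Step 1: Compute median = 23; label A = above, B = below.
Labels in order: BBBABBAAABAA  (n_A = 6, n_B = 6)
Step 2: Count runs R = 6.
Step 3: Under H0 (random ordering), E[R] = 2*n_A*n_B/(n_A+n_B) + 1 = 2*6*6/12 + 1 = 7.0000.
        Var[R] = 2*n_A*n_B*(2*n_A*n_B - n_A - n_B) / ((n_A+n_B)^2 * (n_A+n_B-1)) = 4320/1584 = 2.7273.
        SD[R] = 1.6514.
Step 4: Continuity-corrected z = (R + 0.5 - E[R]) / SD[R] = (6 + 0.5 - 7.0000) / 1.6514 = -0.3028.
Step 5: Two-sided p-value via normal approximation = 2*(1 - Phi(|z|)) = 0.762069.
Step 6: alpha = 0.05. fail to reject H0.

R = 6, z = -0.3028, p = 0.762069, fail to reject H0.


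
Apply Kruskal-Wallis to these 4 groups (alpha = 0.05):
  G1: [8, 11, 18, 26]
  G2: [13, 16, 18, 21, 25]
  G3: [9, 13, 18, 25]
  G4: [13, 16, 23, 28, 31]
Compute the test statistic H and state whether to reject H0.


Step 1: Combine all N = 18 observations and assign midranks.
sorted (value, group, rank): (8,G1,1), (9,G3,2), (11,G1,3), (13,G2,5), (13,G3,5), (13,G4,5), (16,G2,7.5), (16,G4,7.5), (18,G1,10), (18,G2,10), (18,G3,10), (21,G2,12), (23,G4,13), (25,G2,14.5), (25,G3,14.5), (26,G1,16), (28,G4,17), (31,G4,18)
Step 2: Sum ranks within each group.
R_1 = 30 (n_1 = 4)
R_2 = 49 (n_2 = 5)
R_3 = 31.5 (n_3 = 4)
R_4 = 60.5 (n_4 = 5)
Step 3: H = 12/(N(N+1)) * sum(R_i^2/n_i) - 3(N+1)
     = 12/(18*19) * (30^2/4 + 49^2/5 + 31.5^2/4 + 60.5^2/5) - 3*19
     = 0.035088 * 1685.31 - 57
     = 2.133772.
Step 4: Ties present; correction factor C = 1 - 60/(18^3 - 18) = 0.989680. Corrected H = 2.133772 / 0.989680 = 2.156022.
Step 5: Under H0, H ~ chi^2(3); p-value = 0.540663.
Step 6: alpha = 0.05. fail to reject H0.

H = 2.1560, df = 3, p = 0.540663, fail to reject H0.


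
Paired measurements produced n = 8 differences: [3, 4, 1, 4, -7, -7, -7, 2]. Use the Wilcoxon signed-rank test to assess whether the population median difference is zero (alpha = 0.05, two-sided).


Step 1: Drop any zero differences (none here) and take |d_i|.
|d| = [3, 4, 1, 4, 7, 7, 7, 2]
Step 2: Midrank |d_i| (ties get averaged ranks).
ranks: |3|->3, |4|->4.5, |1|->1, |4|->4.5, |7|->7, |7|->7, |7|->7, |2|->2
Step 3: Attach original signs; sum ranks with positive sign and with negative sign.
W+ = 3 + 4.5 + 1 + 4.5 + 2 = 15
W- = 7 + 7 + 7 = 21
(Check: W+ + W- = 36 should equal n(n+1)/2 = 36.)
Step 4: Test statistic W = min(W+, W-) = 15.
Step 5: Ties in |d|, so use the tie-corrected normal approximation.
        E[W] = n(n+1)/4 = 8*9/4 = 18.
        Tie groups: |d|=4 (t=2), |d|=7 (t=3); sum(t^3 - t) = 30.
        Var[W] = n(n+1)(2n+1)/24 - sum(t^3-t)/48 = 1224/24 - 30/48 = 50.375.
        z = (W - E[W]) / sqrt(Var[W]) = (15 - 18) / 7.0975 = -0.4227.
        Two-sided p = 2*Phi(z) = 0.672527.
Step 6: alpha = 0.05. fail to reject H0.

W+ = 15, W- = 21, W = min = 15, p = 0.672527, fail to reject H0.


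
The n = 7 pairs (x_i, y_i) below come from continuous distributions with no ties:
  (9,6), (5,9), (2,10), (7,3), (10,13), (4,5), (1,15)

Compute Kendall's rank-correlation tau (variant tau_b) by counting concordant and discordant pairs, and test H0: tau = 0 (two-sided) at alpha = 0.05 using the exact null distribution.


Step 1: Enumerate the 21 unordered pairs (i,j) with i<j and classify each by sign(x_j-x_i) * sign(y_j-y_i).
  (1,2):dx=-4,dy=+3->D; (1,3):dx=-7,dy=+4->D; (1,4):dx=-2,dy=-3->C; (1,5):dx=+1,dy=+7->C
  (1,6):dx=-5,dy=-1->C; (1,7):dx=-8,dy=+9->D; (2,3):dx=-3,dy=+1->D; (2,4):dx=+2,dy=-6->D
  (2,5):dx=+5,dy=+4->C; (2,6):dx=-1,dy=-4->C; (2,7):dx=-4,dy=+6->D; (3,4):dx=+5,dy=-7->D
  (3,5):dx=+8,dy=+3->C; (3,6):dx=+2,dy=-5->D; (3,7):dx=-1,dy=+5->D; (4,5):dx=+3,dy=+10->C
  (4,6):dx=-3,dy=+2->D; (4,7):dx=-6,dy=+12->D; (5,6):dx=-6,dy=-8->C; (5,7):dx=-9,dy=+2->D
  (6,7):dx=-3,dy=+10->D
Step 2: C = 8, D = 13, total pairs = 21.
Step 3: tau = (C - D)/(n(n-1)/2) = (8 - 13)/21 = -0.238095.
Step 4: Exact two-sided p-value (enumerate n! = 5040 permutations of y under H0): p = 0.561905.
Step 5: alpha = 0.05. fail to reject H0.

tau_b = -0.2381 (C=8, D=13), p = 0.561905, fail to reject H0.


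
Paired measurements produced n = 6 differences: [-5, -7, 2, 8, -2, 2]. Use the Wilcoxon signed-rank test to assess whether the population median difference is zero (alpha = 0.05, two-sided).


Step 1: Drop any zero differences (none here) and take |d_i|.
|d| = [5, 7, 2, 8, 2, 2]
Step 2: Midrank |d_i| (ties get averaged ranks).
ranks: |5|->4, |7|->5, |2|->2, |8|->6, |2|->2, |2|->2
Step 3: Attach original signs; sum ranks with positive sign and with negative sign.
W+ = 2 + 6 + 2 = 10
W- = 4 + 5 + 2 = 11
(Check: W+ + W- = 21 should equal n(n+1)/2 = 21.)
Step 4: Test statistic W = min(W+, W-) = 10.
Step 5: Ties in |d|, so use the tie-corrected normal approximation.
        E[W] = n(n+1)/4 = 6*7/4 = 10.5.
        Tie groups: |d|=2 (t=3); sum(t^3 - t) = 24.
        Var[W] = n(n+1)(2n+1)/24 - sum(t^3-t)/48 = 546/24 - 24/48 = 22.25.
        z = (W - E[W]) / sqrt(Var[W]) = (10 - 10.5) / 4.7170 = -0.1060.
        Two-sided p = 2*Phi(z) = 0.915583.
Step 6: alpha = 0.05. fail to reject H0.

W+ = 10, W- = 11, W = min = 10, p = 0.915583, fail to reject H0.


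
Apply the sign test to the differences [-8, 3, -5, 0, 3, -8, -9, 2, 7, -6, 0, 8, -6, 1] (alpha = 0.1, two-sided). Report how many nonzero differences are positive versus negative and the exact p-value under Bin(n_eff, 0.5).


Step 1: Discard zero differences. Original n = 14; n_eff = number of nonzero differences = 12.
Nonzero differences (with sign): -8, +3, -5, +3, -8, -9, +2, +7, -6, +8, -6, +1
Step 2: Count signs: positive = 6, negative = 6.
Step 3: Under H0: P(positive) = 0.5, so the number of positives S ~ Bin(12, 0.5).
Step 4: Two-sided exact p-value = sum of Bin(12,0.5) probabilities at or below the observed probability = 1.000000.
Step 5: alpha = 0.1. fail to reject H0.

n_eff = 12, pos = 6, neg = 6, p = 1.000000, fail to reject H0.


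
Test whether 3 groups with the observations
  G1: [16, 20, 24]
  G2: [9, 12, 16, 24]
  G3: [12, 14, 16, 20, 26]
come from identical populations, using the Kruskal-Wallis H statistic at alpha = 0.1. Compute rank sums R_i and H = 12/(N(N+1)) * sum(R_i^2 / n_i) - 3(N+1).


Step 1: Combine all N = 12 observations and assign midranks.
sorted (value, group, rank): (9,G2,1), (12,G2,2.5), (12,G3,2.5), (14,G3,4), (16,G1,6), (16,G2,6), (16,G3,6), (20,G1,8.5), (20,G3,8.5), (24,G1,10.5), (24,G2,10.5), (26,G3,12)
Step 2: Sum ranks within each group.
R_1 = 25 (n_1 = 3)
R_2 = 20 (n_2 = 4)
R_3 = 33 (n_3 = 5)
Step 3: H = 12/(N(N+1)) * sum(R_i^2/n_i) - 3(N+1)
     = 12/(12*13) * (25^2/3 + 20^2/4 + 33^2/5) - 3*13
     = 0.076923 * 526.133 - 39
     = 1.471795.
Step 4: Ties present; correction factor C = 1 - 42/(12^3 - 12) = 0.975524. Corrected H = 1.471795 / 0.975524 = 1.508722.
Step 5: Under H0, H ~ chi^2(2); p-value = 0.470311.
Step 6: alpha = 0.1. fail to reject H0.

H = 1.5087, df = 2, p = 0.470311, fail to reject H0.


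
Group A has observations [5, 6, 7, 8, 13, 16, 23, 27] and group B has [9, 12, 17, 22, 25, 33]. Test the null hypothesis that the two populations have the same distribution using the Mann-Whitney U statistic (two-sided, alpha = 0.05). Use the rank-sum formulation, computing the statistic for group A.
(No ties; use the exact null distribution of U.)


Step 1: Combine and sort all 14 observations; assign midranks.
sorted (value, group): (5,X), (6,X), (7,X), (8,X), (9,Y), (12,Y), (13,X), (16,X), (17,Y), (22,Y), (23,X), (25,Y), (27,X), (33,Y)
ranks: 5->1, 6->2, 7->3, 8->4, 9->5, 12->6, 13->7, 16->8, 17->9, 22->10, 23->11, 25->12, 27->13, 33->14
Step 2: Rank sum for X: R1 = 1 + 2 + 3 + 4 + 7 + 8 + 11 + 13 = 49.
Step 3: U_X = R1 - n1(n1+1)/2 = 49 - 8*9/2 = 49 - 36 = 13.
       U_Y = n1*n2 - U_X = 48 - 13 = 35.
Step 4: No ties, so the exact null distribution of U (based on enumerating the C(14,8) = 3003 equally likely rank assignments) gives the two-sided p-value.
Step 5: p-value = 0.181152; compare to alpha = 0.05. fail to reject H0.

U_X = 13, p = 0.181152, fail to reject H0 at alpha = 0.05.


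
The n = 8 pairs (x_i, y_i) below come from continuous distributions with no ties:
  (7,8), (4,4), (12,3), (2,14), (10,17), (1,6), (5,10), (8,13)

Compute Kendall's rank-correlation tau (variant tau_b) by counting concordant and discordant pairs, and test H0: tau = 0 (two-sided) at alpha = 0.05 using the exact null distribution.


Step 1: Enumerate the 28 unordered pairs (i,j) with i<j and classify each by sign(x_j-x_i) * sign(y_j-y_i).
  (1,2):dx=-3,dy=-4->C; (1,3):dx=+5,dy=-5->D; (1,4):dx=-5,dy=+6->D; (1,5):dx=+3,dy=+9->C
  (1,6):dx=-6,dy=-2->C; (1,7):dx=-2,dy=+2->D; (1,8):dx=+1,dy=+5->C; (2,3):dx=+8,dy=-1->D
  (2,4):dx=-2,dy=+10->D; (2,5):dx=+6,dy=+13->C; (2,6):dx=-3,dy=+2->D; (2,7):dx=+1,dy=+6->C
  (2,8):dx=+4,dy=+9->C; (3,4):dx=-10,dy=+11->D; (3,5):dx=-2,dy=+14->D; (3,6):dx=-11,dy=+3->D
  (3,7):dx=-7,dy=+7->D; (3,8):dx=-4,dy=+10->D; (4,5):dx=+8,dy=+3->C; (4,6):dx=-1,dy=-8->C
  (4,7):dx=+3,dy=-4->D; (4,8):dx=+6,dy=-1->D; (5,6):dx=-9,dy=-11->C; (5,7):dx=-5,dy=-7->C
  (5,8):dx=-2,dy=-4->C; (6,7):dx=+4,dy=+4->C; (6,8):dx=+7,dy=+7->C; (7,8):dx=+3,dy=+3->C
Step 2: C = 15, D = 13, total pairs = 28.
Step 3: tau = (C - D)/(n(n-1)/2) = (15 - 13)/28 = 0.071429.
Step 4: Exact two-sided p-value (enumerate n! = 40320 permutations of y under H0): p = 0.904861.
Step 5: alpha = 0.05. fail to reject H0.

tau_b = 0.0714 (C=15, D=13), p = 0.904861, fail to reject H0.


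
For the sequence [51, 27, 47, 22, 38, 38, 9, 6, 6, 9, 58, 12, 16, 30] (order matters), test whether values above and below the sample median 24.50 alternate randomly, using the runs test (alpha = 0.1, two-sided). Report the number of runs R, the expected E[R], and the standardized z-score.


Step 1: Compute median = 24.50; label A = above, B = below.
Labels in order: AAABAABBBBABBA  (n_A = 7, n_B = 7)
Step 2: Count runs R = 7.
Step 3: Under H0 (random ordering), E[R] = 2*n_A*n_B/(n_A+n_B) + 1 = 2*7*7/14 + 1 = 8.0000.
        Var[R] = 2*n_A*n_B*(2*n_A*n_B - n_A - n_B) / ((n_A+n_B)^2 * (n_A+n_B-1)) = 8232/2548 = 3.2308.
        SD[R] = 1.7974.
Step 4: Continuity-corrected z = (R + 0.5 - E[R]) / SD[R] = (7 + 0.5 - 8.0000) / 1.7974 = -0.2782.
Step 5: Two-sided p-value via normal approximation = 2*(1 - Phi(|z|)) = 0.780879.
Step 6: alpha = 0.1. fail to reject H0.

R = 7, z = -0.2782, p = 0.780879, fail to reject H0.


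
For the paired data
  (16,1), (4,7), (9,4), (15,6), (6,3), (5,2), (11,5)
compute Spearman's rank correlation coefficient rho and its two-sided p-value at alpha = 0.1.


Step 1: Rank x and y separately (midranks; no ties here).
rank(x): 16->7, 4->1, 9->4, 15->6, 6->3, 5->2, 11->5
rank(y): 1->1, 7->7, 4->4, 6->6, 3->3, 2->2, 5->5
Step 2: d_i = R_x(i) - R_y(i); compute d_i^2.
  (7-1)^2=36, (1-7)^2=36, (4-4)^2=0, (6-6)^2=0, (3-3)^2=0, (2-2)^2=0, (5-5)^2=0
sum(d^2) = 72.
Step 3: rho = 1 - 6*72 / (7*(7^2 - 1)) = 1 - 432/336 = -0.285714.
Step 4: Under H0, t = rho * sqrt((n-2)/(1-rho^2)) = -0.6667 ~ t(5).
Step 5: Two-sided p-value from the t-distribution with 5 df = 0.534509.
Step 6: alpha = 0.1. fail to reject H0.

rho = -0.2857, p = 0.534509, fail to reject H0 at alpha = 0.1.


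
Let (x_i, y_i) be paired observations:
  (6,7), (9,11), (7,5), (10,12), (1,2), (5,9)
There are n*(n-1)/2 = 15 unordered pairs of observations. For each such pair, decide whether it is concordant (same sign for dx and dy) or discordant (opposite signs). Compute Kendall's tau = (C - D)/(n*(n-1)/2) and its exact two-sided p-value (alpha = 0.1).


Step 1: Enumerate the 15 unordered pairs (i,j) with i<j and classify each by sign(x_j-x_i) * sign(y_j-y_i).
  (1,2):dx=+3,dy=+4->C; (1,3):dx=+1,dy=-2->D; (1,4):dx=+4,dy=+5->C; (1,5):dx=-5,dy=-5->C
  (1,6):dx=-1,dy=+2->D; (2,3):dx=-2,dy=-6->C; (2,4):dx=+1,dy=+1->C; (2,5):dx=-8,dy=-9->C
  (2,6):dx=-4,dy=-2->C; (3,4):dx=+3,dy=+7->C; (3,5):dx=-6,dy=-3->C; (3,6):dx=-2,dy=+4->D
  (4,5):dx=-9,dy=-10->C; (4,6):dx=-5,dy=-3->C; (5,6):dx=+4,dy=+7->C
Step 2: C = 12, D = 3, total pairs = 15.
Step 3: tau = (C - D)/(n(n-1)/2) = (12 - 3)/15 = 0.600000.
Step 4: Exact two-sided p-value (enumerate n! = 720 permutations of y under H0): p = 0.136111.
Step 5: alpha = 0.1. fail to reject H0.

tau_b = 0.6000 (C=12, D=3), p = 0.136111, fail to reject H0.


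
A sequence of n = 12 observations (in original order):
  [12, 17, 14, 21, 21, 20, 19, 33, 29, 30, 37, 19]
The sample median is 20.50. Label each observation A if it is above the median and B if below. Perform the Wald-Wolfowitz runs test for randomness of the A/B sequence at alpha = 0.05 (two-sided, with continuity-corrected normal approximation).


Step 1: Compute median = 20.50; label A = above, B = below.
Labels in order: BBBAABBAAAAB  (n_A = 6, n_B = 6)
Step 2: Count runs R = 5.
Step 3: Under H0 (random ordering), E[R] = 2*n_A*n_B/(n_A+n_B) + 1 = 2*6*6/12 + 1 = 7.0000.
        Var[R] = 2*n_A*n_B*(2*n_A*n_B - n_A - n_B) / ((n_A+n_B)^2 * (n_A+n_B-1)) = 4320/1584 = 2.7273.
        SD[R] = 1.6514.
Step 4: Continuity-corrected z = (R + 0.5 - E[R]) / SD[R] = (5 + 0.5 - 7.0000) / 1.6514 = -0.9083.
Step 5: Two-sided p-value via normal approximation = 2*(1 - Phi(|z|)) = 0.363722.
Step 6: alpha = 0.05. fail to reject H0.

R = 5, z = -0.9083, p = 0.363722, fail to reject H0.


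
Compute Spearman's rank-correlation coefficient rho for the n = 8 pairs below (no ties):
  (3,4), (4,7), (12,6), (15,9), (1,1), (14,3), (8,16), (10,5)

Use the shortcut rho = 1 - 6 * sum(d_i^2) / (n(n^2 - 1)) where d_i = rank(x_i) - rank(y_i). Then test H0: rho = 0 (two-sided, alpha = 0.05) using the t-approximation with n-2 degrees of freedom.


Step 1: Rank x and y separately (midranks; no ties here).
rank(x): 3->2, 4->3, 12->6, 15->8, 1->1, 14->7, 8->4, 10->5
rank(y): 4->3, 7->6, 6->5, 9->7, 1->1, 3->2, 16->8, 5->4
Step 2: d_i = R_x(i) - R_y(i); compute d_i^2.
  (2-3)^2=1, (3-6)^2=9, (6-5)^2=1, (8-7)^2=1, (1-1)^2=0, (7-2)^2=25, (4-8)^2=16, (5-4)^2=1
sum(d^2) = 54.
Step 3: rho = 1 - 6*54 / (8*(8^2 - 1)) = 1 - 324/504 = 0.357143.
Step 4: Under H0, t = rho * sqrt((n-2)/(1-rho^2)) = 0.9366 ~ t(6).
Step 5: Two-sided p-value from the t-distribution with 6 df = 0.385121.
Step 6: alpha = 0.05. fail to reject H0.

rho = 0.3571, p = 0.385121, fail to reject H0 at alpha = 0.05.


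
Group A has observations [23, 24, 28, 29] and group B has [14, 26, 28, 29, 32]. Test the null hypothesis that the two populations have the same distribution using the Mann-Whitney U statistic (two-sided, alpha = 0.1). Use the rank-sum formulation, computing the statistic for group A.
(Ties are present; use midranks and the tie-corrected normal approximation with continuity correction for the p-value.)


Step 1: Combine and sort all 9 observations; assign midranks.
sorted (value, group): (14,Y), (23,X), (24,X), (26,Y), (28,X), (28,Y), (29,X), (29,Y), (32,Y)
ranks: 14->1, 23->2, 24->3, 26->4, 28->5.5, 28->5.5, 29->7.5, 29->7.5, 32->9
Step 2: Rank sum for X: R1 = 2 + 3 + 5.5 + 7.5 = 18.
Step 3: U_X = R1 - n1(n1+1)/2 = 18 - 4*5/2 = 18 - 10 = 8.
       U_Y = n1*n2 - U_X = 20 - 8 = 12.
Step 4: Ties are present, so use the tie-corrected normal approximation (with continuity correction) for the p-value.
Step 5: p-value = 0.710992; compare to alpha = 0.1. fail to reject H0.

U_X = 8, p = 0.710992, fail to reject H0 at alpha = 0.1.
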